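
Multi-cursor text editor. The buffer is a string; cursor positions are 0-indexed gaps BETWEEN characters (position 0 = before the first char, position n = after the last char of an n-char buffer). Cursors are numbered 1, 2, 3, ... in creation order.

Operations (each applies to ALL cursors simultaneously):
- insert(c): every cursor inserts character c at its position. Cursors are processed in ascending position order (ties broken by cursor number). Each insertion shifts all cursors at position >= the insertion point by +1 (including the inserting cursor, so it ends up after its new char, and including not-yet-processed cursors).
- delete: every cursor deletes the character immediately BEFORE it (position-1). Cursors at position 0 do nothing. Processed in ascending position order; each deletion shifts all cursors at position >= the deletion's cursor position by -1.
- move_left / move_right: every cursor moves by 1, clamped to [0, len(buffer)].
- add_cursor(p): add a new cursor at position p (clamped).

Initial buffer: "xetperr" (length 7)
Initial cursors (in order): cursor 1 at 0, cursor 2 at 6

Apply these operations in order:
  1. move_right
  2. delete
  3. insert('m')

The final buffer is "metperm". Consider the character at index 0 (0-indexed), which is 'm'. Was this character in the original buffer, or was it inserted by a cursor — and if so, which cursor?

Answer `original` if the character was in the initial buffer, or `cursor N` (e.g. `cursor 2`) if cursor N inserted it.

Answer: cursor 1

Derivation:
After op 1 (move_right): buffer="xetperr" (len 7), cursors c1@1 c2@7, authorship .......
After op 2 (delete): buffer="etper" (len 5), cursors c1@0 c2@5, authorship .....
After op 3 (insert('m')): buffer="metperm" (len 7), cursors c1@1 c2@7, authorship 1.....2
Authorship (.=original, N=cursor N): 1 . . . . . 2
Index 0: author = 1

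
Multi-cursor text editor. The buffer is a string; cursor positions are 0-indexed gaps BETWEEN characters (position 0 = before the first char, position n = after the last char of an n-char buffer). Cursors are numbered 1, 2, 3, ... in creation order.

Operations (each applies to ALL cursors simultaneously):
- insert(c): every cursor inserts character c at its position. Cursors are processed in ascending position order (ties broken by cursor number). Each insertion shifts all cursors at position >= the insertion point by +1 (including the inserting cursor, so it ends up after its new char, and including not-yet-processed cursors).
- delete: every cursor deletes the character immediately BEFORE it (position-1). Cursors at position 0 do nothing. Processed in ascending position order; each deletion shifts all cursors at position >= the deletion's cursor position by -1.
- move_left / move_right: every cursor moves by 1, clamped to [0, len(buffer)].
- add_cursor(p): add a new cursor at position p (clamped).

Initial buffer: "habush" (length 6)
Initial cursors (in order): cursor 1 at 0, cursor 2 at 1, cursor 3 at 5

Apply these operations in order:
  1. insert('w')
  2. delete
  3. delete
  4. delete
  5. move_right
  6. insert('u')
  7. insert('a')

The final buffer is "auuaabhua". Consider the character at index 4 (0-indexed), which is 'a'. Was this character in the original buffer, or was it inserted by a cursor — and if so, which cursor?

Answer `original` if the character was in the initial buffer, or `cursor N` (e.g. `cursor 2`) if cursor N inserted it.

Answer: cursor 2

Derivation:
After op 1 (insert('w')): buffer="whwabuswh" (len 9), cursors c1@1 c2@3 c3@8, authorship 1.2....3.
After op 2 (delete): buffer="habush" (len 6), cursors c1@0 c2@1 c3@5, authorship ......
After op 3 (delete): buffer="abuh" (len 4), cursors c1@0 c2@0 c3@3, authorship ....
After op 4 (delete): buffer="abh" (len 3), cursors c1@0 c2@0 c3@2, authorship ...
After op 5 (move_right): buffer="abh" (len 3), cursors c1@1 c2@1 c3@3, authorship ...
After op 6 (insert('u')): buffer="auubhu" (len 6), cursors c1@3 c2@3 c3@6, authorship .12..3
After op 7 (insert('a')): buffer="auuaabhua" (len 9), cursors c1@5 c2@5 c3@9, authorship .1212..33
Authorship (.=original, N=cursor N): . 1 2 1 2 . . 3 3
Index 4: author = 2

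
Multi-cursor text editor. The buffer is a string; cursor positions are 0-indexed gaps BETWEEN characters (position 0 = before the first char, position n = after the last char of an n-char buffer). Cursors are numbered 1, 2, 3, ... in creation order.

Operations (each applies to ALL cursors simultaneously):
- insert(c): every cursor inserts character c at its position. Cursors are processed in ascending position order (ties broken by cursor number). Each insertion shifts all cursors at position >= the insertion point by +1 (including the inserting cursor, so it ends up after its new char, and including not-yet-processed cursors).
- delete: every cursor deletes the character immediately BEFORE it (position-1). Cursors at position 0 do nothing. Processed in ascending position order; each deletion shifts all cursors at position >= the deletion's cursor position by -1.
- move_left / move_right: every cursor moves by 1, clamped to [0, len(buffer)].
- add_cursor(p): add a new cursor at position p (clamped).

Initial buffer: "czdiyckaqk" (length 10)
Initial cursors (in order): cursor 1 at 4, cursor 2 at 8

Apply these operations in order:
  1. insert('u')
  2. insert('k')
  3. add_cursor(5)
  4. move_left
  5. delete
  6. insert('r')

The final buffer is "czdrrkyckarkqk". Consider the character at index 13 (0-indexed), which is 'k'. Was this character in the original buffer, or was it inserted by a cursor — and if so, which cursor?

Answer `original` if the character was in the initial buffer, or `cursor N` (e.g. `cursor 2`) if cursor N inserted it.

After op 1 (insert('u')): buffer="czdiuyckauqk" (len 12), cursors c1@5 c2@10, authorship ....1....2..
After op 2 (insert('k')): buffer="czdiukyckaukqk" (len 14), cursors c1@6 c2@12, authorship ....11....22..
After op 3 (add_cursor(5)): buffer="czdiukyckaukqk" (len 14), cursors c3@5 c1@6 c2@12, authorship ....11....22..
After op 4 (move_left): buffer="czdiukyckaukqk" (len 14), cursors c3@4 c1@5 c2@11, authorship ....11....22..
After op 5 (delete): buffer="czdkyckakqk" (len 11), cursors c1@3 c3@3 c2@8, authorship ...1....2..
After op 6 (insert('r')): buffer="czdrrkyckarkqk" (len 14), cursors c1@5 c3@5 c2@11, authorship ...131....22..
Authorship (.=original, N=cursor N): . . . 1 3 1 . . . . 2 2 . .
Index 13: author = original

Answer: original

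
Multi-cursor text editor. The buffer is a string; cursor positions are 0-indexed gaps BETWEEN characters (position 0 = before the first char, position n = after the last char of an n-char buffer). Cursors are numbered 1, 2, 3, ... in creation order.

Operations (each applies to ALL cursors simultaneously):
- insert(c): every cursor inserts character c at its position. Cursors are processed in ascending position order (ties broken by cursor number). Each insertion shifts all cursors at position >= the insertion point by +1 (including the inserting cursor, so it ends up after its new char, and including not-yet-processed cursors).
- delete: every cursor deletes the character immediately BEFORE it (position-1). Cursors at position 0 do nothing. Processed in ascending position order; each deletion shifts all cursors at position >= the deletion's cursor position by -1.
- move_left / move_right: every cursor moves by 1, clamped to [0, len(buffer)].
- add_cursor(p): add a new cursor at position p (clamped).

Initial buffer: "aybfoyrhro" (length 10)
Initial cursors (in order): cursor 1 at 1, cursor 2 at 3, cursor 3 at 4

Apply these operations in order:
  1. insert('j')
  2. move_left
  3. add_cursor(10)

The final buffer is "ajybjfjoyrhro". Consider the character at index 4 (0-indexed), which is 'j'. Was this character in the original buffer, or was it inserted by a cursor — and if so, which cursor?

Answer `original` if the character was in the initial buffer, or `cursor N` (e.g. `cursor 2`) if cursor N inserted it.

After op 1 (insert('j')): buffer="ajybjfjoyrhro" (len 13), cursors c1@2 c2@5 c3@7, authorship .1..2.3......
After op 2 (move_left): buffer="ajybjfjoyrhro" (len 13), cursors c1@1 c2@4 c3@6, authorship .1..2.3......
After op 3 (add_cursor(10)): buffer="ajybjfjoyrhro" (len 13), cursors c1@1 c2@4 c3@6 c4@10, authorship .1..2.3......
Authorship (.=original, N=cursor N): . 1 . . 2 . 3 . . . . . .
Index 4: author = 2

Answer: cursor 2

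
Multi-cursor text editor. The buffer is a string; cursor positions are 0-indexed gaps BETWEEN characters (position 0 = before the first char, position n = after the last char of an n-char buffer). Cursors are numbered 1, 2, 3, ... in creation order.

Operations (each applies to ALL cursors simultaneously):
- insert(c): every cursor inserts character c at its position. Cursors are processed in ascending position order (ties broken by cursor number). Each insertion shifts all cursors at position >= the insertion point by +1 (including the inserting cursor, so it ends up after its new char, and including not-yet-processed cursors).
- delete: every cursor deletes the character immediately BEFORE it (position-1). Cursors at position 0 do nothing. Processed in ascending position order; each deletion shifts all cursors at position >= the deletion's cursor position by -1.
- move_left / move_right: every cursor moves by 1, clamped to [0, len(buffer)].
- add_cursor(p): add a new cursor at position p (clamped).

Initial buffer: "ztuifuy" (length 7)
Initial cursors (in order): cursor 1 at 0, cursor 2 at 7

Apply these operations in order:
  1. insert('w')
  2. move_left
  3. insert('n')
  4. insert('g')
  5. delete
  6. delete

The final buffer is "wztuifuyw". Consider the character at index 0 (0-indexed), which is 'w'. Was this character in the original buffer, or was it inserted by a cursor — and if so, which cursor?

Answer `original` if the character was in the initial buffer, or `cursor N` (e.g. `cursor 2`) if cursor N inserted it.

Answer: cursor 1

Derivation:
After op 1 (insert('w')): buffer="wztuifuyw" (len 9), cursors c1@1 c2@9, authorship 1.......2
After op 2 (move_left): buffer="wztuifuyw" (len 9), cursors c1@0 c2@8, authorship 1.......2
After op 3 (insert('n')): buffer="nwztuifuynw" (len 11), cursors c1@1 c2@10, authorship 11.......22
After op 4 (insert('g')): buffer="ngwztuifuyngw" (len 13), cursors c1@2 c2@12, authorship 111.......222
After op 5 (delete): buffer="nwztuifuynw" (len 11), cursors c1@1 c2@10, authorship 11.......22
After op 6 (delete): buffer="wztuifuyw" (len 9), cursors c1@0 c2@8, authorship 1.......2
Authorship (.=original, N=cursor N): 1 . . . . . . . 2
Index 0: author = 1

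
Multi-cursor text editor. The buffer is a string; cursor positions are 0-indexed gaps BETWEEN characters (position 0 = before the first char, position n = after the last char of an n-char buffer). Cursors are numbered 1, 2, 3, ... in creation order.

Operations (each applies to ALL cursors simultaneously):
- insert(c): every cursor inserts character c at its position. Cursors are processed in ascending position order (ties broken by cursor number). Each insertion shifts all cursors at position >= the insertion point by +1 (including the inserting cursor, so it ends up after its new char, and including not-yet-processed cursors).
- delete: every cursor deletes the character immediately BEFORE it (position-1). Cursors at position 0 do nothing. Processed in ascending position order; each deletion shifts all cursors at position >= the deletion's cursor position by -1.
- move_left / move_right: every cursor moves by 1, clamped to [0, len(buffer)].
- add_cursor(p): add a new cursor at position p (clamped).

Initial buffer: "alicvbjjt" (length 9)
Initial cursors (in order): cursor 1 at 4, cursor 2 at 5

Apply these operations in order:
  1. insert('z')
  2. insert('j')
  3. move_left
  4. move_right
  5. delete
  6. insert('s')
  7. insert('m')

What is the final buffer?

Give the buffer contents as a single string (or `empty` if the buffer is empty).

Answer: aliczsmvzsmbjjt

Derivation:
After op 1 (insert('z')): buffer="aliczvzbjjt" (len 11), cursors c1@5 c2@7, authorship ....1.2....
After op 2 (insert('j')): buffer="aliczjvzjbjjt" (len 13), cursors c1@6 c2@9, authorship ....11.22....
After op 3 (move_left): buffer="aliczjvzjbjjt" (len 13), cursors c1@5 c2@8, authorship ....11.22....
After op 4 (move_right): buffer="aliczjvzjbjjt" (len 13), cursors c1@6 c2@9, authorship ....11.22....
After op 5 (delete): buffer="aliczvzbjjt" (len 11), cursors c1@5 c2@7, authorship ....1.2....
After op 6 (insert('s')): buffer="aliczsvzsbjjt" (len 13), cursors c1@6 c2@9, authorship ....11.22....
After op 7 (insert('m')): buffer="aliczsmvzsmbjjt" (len 15), cursors c1@7 c2@11, authorship ....111.222....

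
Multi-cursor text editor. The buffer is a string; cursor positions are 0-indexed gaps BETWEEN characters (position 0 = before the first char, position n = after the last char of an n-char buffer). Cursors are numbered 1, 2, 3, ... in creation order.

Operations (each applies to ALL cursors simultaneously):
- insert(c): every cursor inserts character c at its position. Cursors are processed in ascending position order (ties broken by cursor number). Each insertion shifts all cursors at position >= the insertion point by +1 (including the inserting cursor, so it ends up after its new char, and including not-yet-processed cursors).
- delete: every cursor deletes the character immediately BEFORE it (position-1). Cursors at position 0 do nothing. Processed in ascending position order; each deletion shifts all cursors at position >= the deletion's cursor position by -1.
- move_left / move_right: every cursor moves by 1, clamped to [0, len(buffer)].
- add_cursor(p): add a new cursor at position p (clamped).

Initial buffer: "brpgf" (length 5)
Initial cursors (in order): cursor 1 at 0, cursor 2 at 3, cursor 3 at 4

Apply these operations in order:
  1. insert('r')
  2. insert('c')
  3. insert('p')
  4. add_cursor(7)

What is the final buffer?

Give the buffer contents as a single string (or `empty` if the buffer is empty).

Answer: rcpbrprcpgrcpf

Derivation:
After op 1 (insert('r')): buffer="rbrprgrf" (len 8), cursors c1@1 c2@5 c3@7, authorship 1...2.3.
After op 2 (insert('c')): buffer="rcbrprcgrcf" (len 11), cursors c1@2 c2@7 c3@10, authorship 11...22.33.
After op 3 (insert('p')): buffer="rcpbrprcpgrcpf" (len 14), cursors c1@3 c2@9 c3@13, authorship 111...222.333.
After op 4 (add_cursor(7)): buffer="rcpbrprcpgrcpf" (len 14), cursors c1@3 c4@7 c2@9 c3@13, authorship 111...222.333.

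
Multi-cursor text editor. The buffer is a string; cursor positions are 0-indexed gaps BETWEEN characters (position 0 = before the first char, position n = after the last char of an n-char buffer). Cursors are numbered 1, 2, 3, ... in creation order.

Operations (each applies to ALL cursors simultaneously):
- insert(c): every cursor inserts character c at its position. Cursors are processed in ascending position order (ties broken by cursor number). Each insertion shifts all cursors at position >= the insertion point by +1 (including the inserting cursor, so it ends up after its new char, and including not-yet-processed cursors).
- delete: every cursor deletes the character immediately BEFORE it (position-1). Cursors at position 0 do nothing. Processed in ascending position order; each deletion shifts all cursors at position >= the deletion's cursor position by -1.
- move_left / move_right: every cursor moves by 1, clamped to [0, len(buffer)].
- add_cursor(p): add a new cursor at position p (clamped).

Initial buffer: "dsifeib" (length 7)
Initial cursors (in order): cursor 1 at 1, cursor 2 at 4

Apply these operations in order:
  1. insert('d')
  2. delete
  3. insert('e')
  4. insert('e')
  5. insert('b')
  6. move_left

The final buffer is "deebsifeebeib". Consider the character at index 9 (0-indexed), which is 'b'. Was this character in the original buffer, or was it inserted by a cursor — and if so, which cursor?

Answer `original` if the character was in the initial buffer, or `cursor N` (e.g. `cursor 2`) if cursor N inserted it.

Answer: cursor 2

Derivation:
After op 1 (insert('d')): buffer="ddsifdeib" (len 9), cursors c1@2 c2@6, authorship .1...2...
After op 2 (delete): buffer="dsifeib" (len 7), cursors c1@1 c2@4, authorship .......
After op 3 (insert('e')): buffer="desifeeib" (len 9), cursors c1@2 c2@6, authorship .1...2...
After op 4 (insert('e')): buffer="deesifeeeib" (len 11), cursors c1@3 c2@8, authorship .11...22...
After op 5 (insert('b')): buffer="deebsifeebeib" (len 13), cursors c1@4 c2@10, authorship .111...222...
After op 6 (move_left): buffer="deebsifeebeib" (len 13), cursors c1@3 c2@9, authorship .111...222...
Authorship (.=original, N=cursor N): . 1 1 1 . . . 2 2 2 . . .
Index 9: author = 2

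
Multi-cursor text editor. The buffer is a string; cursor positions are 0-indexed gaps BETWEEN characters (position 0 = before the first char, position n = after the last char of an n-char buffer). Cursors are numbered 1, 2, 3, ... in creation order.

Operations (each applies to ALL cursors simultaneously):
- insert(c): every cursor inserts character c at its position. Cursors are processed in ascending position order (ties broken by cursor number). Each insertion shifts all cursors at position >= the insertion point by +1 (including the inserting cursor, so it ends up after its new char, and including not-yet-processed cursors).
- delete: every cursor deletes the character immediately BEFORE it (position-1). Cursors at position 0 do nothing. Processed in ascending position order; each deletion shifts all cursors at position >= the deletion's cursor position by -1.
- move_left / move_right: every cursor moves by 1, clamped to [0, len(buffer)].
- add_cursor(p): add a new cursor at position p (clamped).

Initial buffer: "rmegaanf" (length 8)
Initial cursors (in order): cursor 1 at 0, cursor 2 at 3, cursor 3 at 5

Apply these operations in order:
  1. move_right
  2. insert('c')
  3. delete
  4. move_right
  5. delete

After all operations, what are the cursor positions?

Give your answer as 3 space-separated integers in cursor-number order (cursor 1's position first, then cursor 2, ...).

After op 1 (move_right): buffer="rmegaanf" (len 8), cursors c1@1 c2@4 c3@6, authorship ........
After op 2 (insert('c')): buffer="rcmegcaacnf" (len 11), cursors c1@2 c2@6 c3@9, authorship .1...2..3..
After op 3 (delete): buffer="rmegaanf" (len 8), cursors c1@1 c2@4 c3@6, authorship ........
After op 4 (move_right): buffer="rmegaanf" (len 8), cursors c1@2 c2@5 c3@7, authorship ........
After op 5 (delete): buffer="regaf" (len 5), cursors c1@1 c2@3 c3@4, authorship .....

Answer: 1 3 4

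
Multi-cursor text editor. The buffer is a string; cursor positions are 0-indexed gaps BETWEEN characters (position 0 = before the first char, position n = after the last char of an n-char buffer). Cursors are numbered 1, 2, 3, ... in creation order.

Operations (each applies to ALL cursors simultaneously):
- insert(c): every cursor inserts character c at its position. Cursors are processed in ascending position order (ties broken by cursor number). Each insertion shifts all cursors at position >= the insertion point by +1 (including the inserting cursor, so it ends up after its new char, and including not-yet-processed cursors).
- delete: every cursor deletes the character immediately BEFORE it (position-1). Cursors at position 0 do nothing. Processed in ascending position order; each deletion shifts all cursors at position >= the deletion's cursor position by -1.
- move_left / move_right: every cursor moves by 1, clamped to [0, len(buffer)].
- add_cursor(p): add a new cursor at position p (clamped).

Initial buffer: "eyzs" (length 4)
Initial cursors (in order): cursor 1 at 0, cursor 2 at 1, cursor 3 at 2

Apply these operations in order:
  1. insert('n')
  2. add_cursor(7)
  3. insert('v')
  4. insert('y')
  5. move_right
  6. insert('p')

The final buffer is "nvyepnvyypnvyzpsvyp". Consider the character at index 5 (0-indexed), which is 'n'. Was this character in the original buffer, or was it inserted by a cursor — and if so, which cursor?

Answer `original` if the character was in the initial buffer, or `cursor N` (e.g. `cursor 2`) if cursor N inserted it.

Answer: cursor 2

Derivation:
After op 1 (insert('n')): buffer="nenynzs" (len 7), cursors c1@1 c2@3 c3@5, authorship 1.2.3..
After op 2 (add_cursor(7)): buffer="nenynzs" (len 7), cursors c1@1 c2@3 c3@5 c4@7, authorship 1.2.3..
After op 3 (insert('v')): buffer="nvenvynvzsv" (len 11), cursors c1@2 c2@5 c3@8 c4@11, authorship 11.22.33..4
After op 4 (insert('y')): buffer="nvyenvyynvyzsvy" (len 15), cursors c1@3 c2@7 c3@11 c4@15, authorship 111.222.333..44
After op 5 (move_right): buffer="nvyenvyynvyzsvy" (len 15), cursors c1@4 c2@8 c3@12 c4@15, authorship 111.222.333..44
After op 6 (insert('p')): buffer="nvyepnvyypnvyzpsvyp" (len 19), cursors c1@5 c2@10 c3@15 c4@19, authorship 111.1222.2333.3.444
Authorship (.=original, N=cursor N): 1 1 1 . 1 2 2 2 . 2 3 3 3 . 3 . 4 4 4
Index 5: author = 2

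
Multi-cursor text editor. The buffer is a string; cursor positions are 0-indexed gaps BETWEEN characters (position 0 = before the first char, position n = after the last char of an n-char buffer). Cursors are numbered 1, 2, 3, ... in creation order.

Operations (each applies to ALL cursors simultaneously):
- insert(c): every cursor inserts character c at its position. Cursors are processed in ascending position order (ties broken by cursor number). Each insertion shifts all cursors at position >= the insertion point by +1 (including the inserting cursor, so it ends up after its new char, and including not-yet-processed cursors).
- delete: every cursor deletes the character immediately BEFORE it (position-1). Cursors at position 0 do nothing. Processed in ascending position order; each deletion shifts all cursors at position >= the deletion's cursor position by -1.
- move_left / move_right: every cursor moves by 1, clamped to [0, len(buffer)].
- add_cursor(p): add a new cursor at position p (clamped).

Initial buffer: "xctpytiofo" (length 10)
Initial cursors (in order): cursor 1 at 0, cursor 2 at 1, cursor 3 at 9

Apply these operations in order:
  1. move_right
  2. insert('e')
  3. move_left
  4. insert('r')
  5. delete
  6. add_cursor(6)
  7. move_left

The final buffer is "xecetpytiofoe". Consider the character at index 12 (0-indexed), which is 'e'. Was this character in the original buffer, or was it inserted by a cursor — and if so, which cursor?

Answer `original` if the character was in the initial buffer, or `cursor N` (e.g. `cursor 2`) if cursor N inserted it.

Answer: cursor 3

Derivation:
After op 1 (move_right): buffer="xctpytiofo" (len 10), cursors c1@1 c2@2 c3@10, authorship ..........
After op 2 (insert('e')): buffer="xecetpytiofoe" (len 13), cursors c1@2 c2@4 c3@13, authorship .1.2........3
After op 3 (move_left): buffer="xecetpytiofoe" (len 13), cursors c1@1 c2@3 c3@12, authorship .1.2........3
After op 4 (insert('r')): buffer="xrecretpytiofore" (len 16), cursors c1@2 c2@5 c3@15, authorship .11.22........33
After op 5 (delete): buffer="xecetpytiofoe" (len 13), cursors c1@1 c2@3 c3@12, authorship .1.2........3
After op 6 (add_cursor(6)): buffer="xecetpytiofoe" (len 13), cursors c1@1 c2@3 c4@6 c3@12, authorship .1.2........3
After op 7 (move_left): buffer="xecetpytiofoe" (len 13), cursors c1@0 c2@2 c4@5 c3@11, authorship .1.2........3
Authorship (.=original, N=cursor N): . 1 . 2 . . . . . . . . 3
Index 12: author = 3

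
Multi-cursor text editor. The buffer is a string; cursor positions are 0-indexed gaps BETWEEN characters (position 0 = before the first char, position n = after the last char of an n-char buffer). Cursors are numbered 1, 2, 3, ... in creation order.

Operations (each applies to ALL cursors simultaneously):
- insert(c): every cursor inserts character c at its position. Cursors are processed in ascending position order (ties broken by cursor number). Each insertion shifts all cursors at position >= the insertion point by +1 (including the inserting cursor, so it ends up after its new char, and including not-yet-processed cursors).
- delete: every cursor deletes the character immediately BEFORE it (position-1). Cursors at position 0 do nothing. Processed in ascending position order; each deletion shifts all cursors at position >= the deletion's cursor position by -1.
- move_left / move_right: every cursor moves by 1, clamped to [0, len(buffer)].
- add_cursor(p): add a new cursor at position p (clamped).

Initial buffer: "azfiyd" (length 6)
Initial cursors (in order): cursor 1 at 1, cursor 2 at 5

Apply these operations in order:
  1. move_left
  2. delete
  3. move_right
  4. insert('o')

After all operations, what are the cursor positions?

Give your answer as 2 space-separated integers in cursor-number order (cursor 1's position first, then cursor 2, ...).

After op 1 (move_left): buffer="azfiyd" (len 6), cursors c1@0 c2@4, authorship ......
After op 2 (delete): buffer="azfyd" (len 5), cursors c1@0 c2@3, authorship .....
After op 3 (move_right): buffer="azfyd" (len 5), cursors c1@1 c2@4, authorship .....
After op 4 (insert('o')): buffer="aozfyod" (len 7), cursors c1@2 c2@6, authorship .1...2.

Answer: 2 6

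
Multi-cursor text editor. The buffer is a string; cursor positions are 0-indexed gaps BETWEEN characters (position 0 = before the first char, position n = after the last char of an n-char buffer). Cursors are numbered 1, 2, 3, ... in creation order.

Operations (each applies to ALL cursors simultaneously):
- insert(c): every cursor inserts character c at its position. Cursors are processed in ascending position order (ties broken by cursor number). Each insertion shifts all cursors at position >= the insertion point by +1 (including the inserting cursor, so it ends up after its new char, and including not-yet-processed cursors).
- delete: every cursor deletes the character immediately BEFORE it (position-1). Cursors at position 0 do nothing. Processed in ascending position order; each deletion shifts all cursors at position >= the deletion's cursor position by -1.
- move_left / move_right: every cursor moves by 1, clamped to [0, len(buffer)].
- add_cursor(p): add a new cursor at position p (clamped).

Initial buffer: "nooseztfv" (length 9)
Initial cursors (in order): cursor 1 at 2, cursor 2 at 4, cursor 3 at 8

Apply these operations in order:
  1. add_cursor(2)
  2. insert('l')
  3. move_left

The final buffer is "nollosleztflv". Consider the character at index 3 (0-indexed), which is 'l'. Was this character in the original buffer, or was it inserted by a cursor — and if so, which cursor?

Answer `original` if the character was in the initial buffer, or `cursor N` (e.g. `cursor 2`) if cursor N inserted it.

Answer: cursor 4

Derivation:
After op 1 (add_cursor(2)): buffer="nooseztfv" (len 9), cursors c1@2 c4@2 c2@4 c3@8, authorship .........
After op 2 (insert('l')): buffer="nollosleztflv" (len 13), cursors c1@4 c4@4 c2@7 c3@12, authorship ..14..2....3.
After op 3 (move_left): buffer="nollosleztflv" (len 13), cursors c1@3 c4@3 c2@6 c3@11, authorship ..14..2....3.
Authorship (.=original, N=cursor N): . . 1 4 . . 2 . . . . 3 .
Index 3: author = 4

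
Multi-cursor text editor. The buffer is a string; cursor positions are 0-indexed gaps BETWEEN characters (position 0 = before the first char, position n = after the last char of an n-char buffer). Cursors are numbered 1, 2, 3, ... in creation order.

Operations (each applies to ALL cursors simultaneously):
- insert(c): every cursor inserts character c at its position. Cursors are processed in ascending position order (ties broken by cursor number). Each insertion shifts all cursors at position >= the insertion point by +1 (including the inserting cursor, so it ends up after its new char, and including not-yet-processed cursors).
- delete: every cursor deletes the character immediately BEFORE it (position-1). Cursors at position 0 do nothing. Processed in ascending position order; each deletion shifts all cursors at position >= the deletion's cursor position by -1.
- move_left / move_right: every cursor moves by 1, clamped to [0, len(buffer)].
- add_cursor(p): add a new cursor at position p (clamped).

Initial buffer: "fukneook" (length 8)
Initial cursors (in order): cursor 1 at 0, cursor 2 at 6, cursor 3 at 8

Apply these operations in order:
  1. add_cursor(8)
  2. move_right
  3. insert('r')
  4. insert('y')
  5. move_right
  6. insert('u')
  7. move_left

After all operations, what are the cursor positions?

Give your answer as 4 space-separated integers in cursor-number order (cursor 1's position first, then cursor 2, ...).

Answer: 4 13 19 19

Derivation:
After op 1 (add_cursor(8)): buffer="fukneook" (len 8), cursors c1@0 c2@6 c3@8 c4@8, authorship ........
After op 2 (move_right): buffer="fukneook" (len 8), cursors c1@1 c2@7 c3@8 c4@8, authorship ........
After op 3 (insert('r')): buffer="frukneoorkrr" (len 12), cursors c1@2 c2@9 c3@12 c4@12, authorship .1......2.34
After op 4 (insert('y')): buffer="fryukneoorykrryy" (len 16), cursors c1@3 c2@11 c3@16 c4@16, authorship .11......22.3434
After op 5 (move_right): buffer="fryukneoorykrryy" (len 16), cursors c1@4 c2@12 c3@16 c4@16, authorship .11......22.3434
After op 6 (insert('u')): buffer="fryuukneoorykurryyuu" (len 20), cursors c1@5 c2@14 c3@20 c4@20, authorship .11.1.....22.2343434
After op 7 (move_left): buffer="fryuukneoorykurryyuu" (len 20), cursors c1@4 c2@13 c3@19 c4@19, authorship .11.1.....22.2343434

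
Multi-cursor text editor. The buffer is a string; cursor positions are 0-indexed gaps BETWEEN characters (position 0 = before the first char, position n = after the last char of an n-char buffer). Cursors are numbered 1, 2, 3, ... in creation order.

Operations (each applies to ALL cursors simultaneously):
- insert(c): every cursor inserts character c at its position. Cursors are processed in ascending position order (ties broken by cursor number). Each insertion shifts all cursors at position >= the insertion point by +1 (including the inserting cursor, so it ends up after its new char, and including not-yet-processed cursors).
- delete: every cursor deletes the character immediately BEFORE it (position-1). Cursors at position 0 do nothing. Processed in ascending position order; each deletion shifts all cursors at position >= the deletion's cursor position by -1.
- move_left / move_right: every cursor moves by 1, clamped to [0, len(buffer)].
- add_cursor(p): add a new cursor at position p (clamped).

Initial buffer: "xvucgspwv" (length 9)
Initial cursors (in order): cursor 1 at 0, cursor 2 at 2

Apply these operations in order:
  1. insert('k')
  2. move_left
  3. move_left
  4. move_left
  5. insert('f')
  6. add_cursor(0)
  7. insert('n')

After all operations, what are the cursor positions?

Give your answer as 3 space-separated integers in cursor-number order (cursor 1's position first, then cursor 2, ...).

Answer: 3 6 1

Derivation:
After op 1 (insert('k')): buffer="kxvkucgspwv" (len 11), cursors c1@1 c2@4, authorship 1..2.......
After op 2 (move_left): buffer="kxvkucgspwv" (len 11), cursors c1@0 c2@3, authorship 1..2.......
After op 3 (move_left): buffer="kxvkucgspwv" (len 11), cursors c1@0 c2@2, authorship 1..2.......
After op 4 (move_left): buffer="kxvkucgspwv" (len 11), cursors c1@0 c2@1, authorship 1..2.......
After op 5 (insert('f')): buffer="fkfxvkucgspwv" (len 13), cursors c1@1 c2@3, authorship 112..2.......
After op 6 (add_cursor(0)): buffer="fkfxvkucgspwv" (len 13), cursors c3@0 c1@1 c2@3, authorship 112..2.......
After op 7 (insert('n')): buffer="nfnkfnxvkucgspwv" (len 16), cursors c3@1 c1@3 c2@6, authorship 311122..2.......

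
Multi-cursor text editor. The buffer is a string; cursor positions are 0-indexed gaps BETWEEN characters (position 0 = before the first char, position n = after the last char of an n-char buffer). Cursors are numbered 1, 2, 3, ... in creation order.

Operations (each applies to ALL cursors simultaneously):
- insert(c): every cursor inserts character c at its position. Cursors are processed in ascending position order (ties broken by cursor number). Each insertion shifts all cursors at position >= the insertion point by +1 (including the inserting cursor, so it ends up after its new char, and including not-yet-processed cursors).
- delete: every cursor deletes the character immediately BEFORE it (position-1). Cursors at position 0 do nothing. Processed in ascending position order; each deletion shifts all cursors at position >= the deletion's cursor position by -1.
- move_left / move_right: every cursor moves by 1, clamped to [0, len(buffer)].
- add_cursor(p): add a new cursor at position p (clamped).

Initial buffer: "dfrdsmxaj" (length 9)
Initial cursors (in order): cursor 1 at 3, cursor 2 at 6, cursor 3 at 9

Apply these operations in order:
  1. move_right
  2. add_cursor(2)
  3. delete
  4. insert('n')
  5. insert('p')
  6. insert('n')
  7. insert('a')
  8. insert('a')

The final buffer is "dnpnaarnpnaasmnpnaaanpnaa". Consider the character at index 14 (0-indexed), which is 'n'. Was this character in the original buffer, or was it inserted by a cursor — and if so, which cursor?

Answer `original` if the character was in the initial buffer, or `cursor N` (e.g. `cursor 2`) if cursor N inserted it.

After op 1 (move_right): buffer="dfrdsmxaj" (len 9), cursors c1@4 c2@7 c3@9, authorship .........
After op 2 (add_cursor(2)): buffer="dfrdsmxaj" (len 9), cursors c4@2 c1@4 c2@7 c3@9, authorship .........
After op 3 (delete): buffer="drsma" (len 5), cursors c4@1 c1@2 c2@4 c3@5, authorship .....
After op 4 (insert('n')): buffer="dnrnsmnan" (len 9), cursors c4@2 c1@4 c2@7 c3@9, authorship .4.1..2.3
After op 5 (insert('p')): buffer="dnprnpsmnpanp" (len 13), cursors c4@3 c1@6 c2@10 c3@13, authorship .44.11..22.33
After op 6 (insert('n')): buffer="dnpnrnpnsmnpnanpn" (len 17), cursors c4@4 c1@8 c2@13 c3@17, authorship .444.111..222.333
After op 7 (insert('a')): buffer="dnpnarnpnasmnpnaanpna" (len 21), cursors c4@5 c1@10 c2@16 c3@21, authorship .4444.1111..2222.3333
After op 8 (insert('a')): buffer="dnpnaarnpnaasmnpnaaanpnaa" (len 25), cursors c4@6 c1@12 c2@19 c3@25, authorship .44444.11111..22222.33333
Authorship (.=original, N=cursor N): . 4 4 4 4 4 . 1 1 1 1 1 . . 2 2 2 2 2 . 3 3 3 3 3
Index 14: author = 2

Answer: cursor 2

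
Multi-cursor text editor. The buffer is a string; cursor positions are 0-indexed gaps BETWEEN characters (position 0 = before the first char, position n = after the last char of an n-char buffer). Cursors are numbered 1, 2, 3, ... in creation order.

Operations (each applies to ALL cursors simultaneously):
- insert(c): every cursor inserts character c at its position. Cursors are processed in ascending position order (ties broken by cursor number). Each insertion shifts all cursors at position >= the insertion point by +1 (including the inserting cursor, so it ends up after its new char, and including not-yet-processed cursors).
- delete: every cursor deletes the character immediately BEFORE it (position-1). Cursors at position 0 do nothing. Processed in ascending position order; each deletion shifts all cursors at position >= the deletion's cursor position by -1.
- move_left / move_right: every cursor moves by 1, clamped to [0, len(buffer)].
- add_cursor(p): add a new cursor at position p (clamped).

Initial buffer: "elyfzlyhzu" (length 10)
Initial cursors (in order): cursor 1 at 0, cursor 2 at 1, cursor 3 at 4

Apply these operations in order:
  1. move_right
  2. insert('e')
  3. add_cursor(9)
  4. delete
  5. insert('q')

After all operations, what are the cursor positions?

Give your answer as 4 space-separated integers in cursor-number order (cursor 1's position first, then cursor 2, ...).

After op 1 (move_right): buffer="elyfzlyhzu" (len 10), cursors c1@1 c2@2 c3@5, authorship ..........
After op 2 (insert('e')): buffer="eeleyfzelyhzu" (len 13), cursors c1@2 c2@4 c3@8, authorship .1.2...3.....
After op 3 (add_cursor(9)): buffer="eeleyfzelyhzu" (len 13), cursors c1@2 c2@4 c3@8 c4@9, authorship .1.2...3.....
After op 4 (delete): buffer="elyfzyhzu" (len 9), cursors c1@1 c2@2 c3@5 c4@5, authorship .........
After op 5 (insert('q')): buffer="eqlqyfzqqyhzu" (len 13), cursors c1@2 c2@4 c3@9 c4@9, authorship .1.2...34....

Answer: 2 4 9 9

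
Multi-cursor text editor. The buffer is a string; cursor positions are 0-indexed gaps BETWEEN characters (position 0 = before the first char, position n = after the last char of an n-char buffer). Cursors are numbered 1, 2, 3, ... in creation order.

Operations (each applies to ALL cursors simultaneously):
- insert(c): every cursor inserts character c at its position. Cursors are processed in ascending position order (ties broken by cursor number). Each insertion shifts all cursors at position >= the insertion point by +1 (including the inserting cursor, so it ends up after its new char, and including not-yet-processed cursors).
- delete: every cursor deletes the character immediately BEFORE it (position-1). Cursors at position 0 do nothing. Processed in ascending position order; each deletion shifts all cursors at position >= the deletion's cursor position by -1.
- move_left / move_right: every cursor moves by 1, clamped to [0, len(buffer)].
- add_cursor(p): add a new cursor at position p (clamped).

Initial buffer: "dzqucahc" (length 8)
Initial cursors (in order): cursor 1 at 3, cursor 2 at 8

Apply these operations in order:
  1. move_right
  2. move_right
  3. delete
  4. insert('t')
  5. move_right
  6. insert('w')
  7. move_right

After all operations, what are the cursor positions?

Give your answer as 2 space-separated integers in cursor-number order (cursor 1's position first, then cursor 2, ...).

Answer: 8 10

Derivation:
After op 1 (move_right): buffer="dzqucahc" (len 8), cursors c1@4 c2@8, authorship ........
After op 2 (move_right): buffer="dzqucahc" (len 8), cursors c1@5 c2@8, authorship ........
After op 3 (delete): buffer="dzquah" (len 6), cursors c1@4 c2@6, authorship ......
After op 4 (insert('t')): buffer="dzqutaht" (len 8), cursors c1@5 c2@8, authorship ....1..2
After op 5 (move_right): buffer="dzqutaht" (len 8), cursors c1@6 c2@8, authorship ....1..2
After op 6 (insert('w')): buffer="dzqutawhtw" (len 10), cursors c1@7 c2@10, authorship ....1.1.22
After op 7 (move_right): buffer="dzqutawhtw" (len 10), cursors c1@8 c2@10, authorship ....1.1.22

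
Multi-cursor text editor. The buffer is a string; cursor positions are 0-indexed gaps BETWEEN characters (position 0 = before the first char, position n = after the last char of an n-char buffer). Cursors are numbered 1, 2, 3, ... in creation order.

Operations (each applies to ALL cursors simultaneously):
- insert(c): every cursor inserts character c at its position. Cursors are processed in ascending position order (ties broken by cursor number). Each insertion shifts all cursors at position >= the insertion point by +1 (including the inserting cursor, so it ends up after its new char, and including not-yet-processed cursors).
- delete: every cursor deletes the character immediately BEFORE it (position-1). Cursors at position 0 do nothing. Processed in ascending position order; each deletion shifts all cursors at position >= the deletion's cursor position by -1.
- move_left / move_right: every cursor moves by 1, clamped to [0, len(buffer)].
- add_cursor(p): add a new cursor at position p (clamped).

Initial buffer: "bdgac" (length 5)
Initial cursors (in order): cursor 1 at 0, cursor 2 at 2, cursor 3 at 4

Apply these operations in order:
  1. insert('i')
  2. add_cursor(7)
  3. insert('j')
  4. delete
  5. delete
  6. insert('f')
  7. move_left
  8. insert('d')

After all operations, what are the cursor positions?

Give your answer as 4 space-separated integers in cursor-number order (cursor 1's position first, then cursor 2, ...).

After op 1 (insert('i')): buffer="ibdigaic" (len 8), cursors c1@1 c2@4 c3@7, authorship 1..2..3.
After op 2 (add_cursor(7)): buffer="ibdigaic" (len 8), cursors c1@1 c2@4 c3@7 c4@7, authorship 1..2..3.
After op 3 (insert('j')): buffer="ijbdijgaijjc" (len 12), cursors c1@2 c2@6 c3@11 c4@11, authorship 11..22..334.
After op 4 (delete): buffer="ibdigaic" (len 8), cursors c1@1 c2@4 c3@7 c4@7, authorship 1..2..3.
After op 5 (delete): buffer="bdgc" (len 4), cursors c1@0 c2@2 c3@3 c4@3, authorship ....
After op 6 (insert('f')): buffer="fbdfgffc" (len 8), cursors c1@1 c2@4 c3@7 c4@7, authorship 1..2.34.
After op 7 (move_left): buffer="fbdfgffc" (len 8), cursors c1@0 c2@3 c3@6 c4@6, authorship 1..2.34.
After op 8 (insert('d')): buffer="dfbddfgfddfc" (len 12), cursors c1@1 c2@5 c3@10 c4@10, authorship 11..22.3344.

Answer: 1 5 10 10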